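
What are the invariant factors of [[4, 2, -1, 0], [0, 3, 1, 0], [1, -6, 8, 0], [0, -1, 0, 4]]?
The Jordan structure of A has elementary divisors (x - 4), (x - 5)^3. Arranging the block sizes at each eigenvalue in decreasing order and taking row products gives the invariant factors.

Invariant factors (smallest first, each dividing the next): (x - 5)^3(x - 4).

Check: the last factor (x - 5)^3(x - 4) is the minimal polynomial, and the product (x - 5)^3(x - 4) is the characteristic polynomial.

(x - 5)^3(x - 4)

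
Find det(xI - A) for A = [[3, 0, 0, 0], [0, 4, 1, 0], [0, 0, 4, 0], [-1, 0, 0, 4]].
χ_A(x) = (x - 4)^3(x - 3)

xI - A = [[x - 3, 0, 0, 0], [0, x - 4, -1, 0], [0, 0, x - 4, 0], [1, 0, 0, x - 4]].

Expanding det(xI - A) along the first row:
det(xI - A) = + (x - 3)·det([[x - 4, -1, 0], [0, x - 4, 0], [0, 0, x - 4]]) - (0)·det([[0, -1, 0], [0, x - 4, 0], [1, 0, x - 4]]) + (0)·det([[0, x - 4, 0], [0, 0, 0], [1, 0, x - 4]]) - (0)·det([[0, x - 4, -1], [0, 0, x - 4], [1, 0, 0]]).

Evaluating gives χ_A(x) = x^4 - 15x^3 + 84x^2 - 208x + 192 = (x - 4)^3(x - 3).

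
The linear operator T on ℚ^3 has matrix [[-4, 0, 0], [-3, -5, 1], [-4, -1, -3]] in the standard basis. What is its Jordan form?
The characteristic polynomial is det(xI - A) = (x + 4)^3, so the eigenvalues are -4 (algebraic multiplicity 3).

For λ = -4: rank(A + 4I) = 2, rank((A + 4I)^2) = 1, rank((A + 4I)^3) = 0. The eigenspace has dimension 3 - 2 = 1, so there is 1 Jordan block; the rank sequence gives block sizes [3].

Assembling the blocks gives the Jordan form J above.

J = [[-4, 1, 0], [0, -4, 1], [0, 0, -4]]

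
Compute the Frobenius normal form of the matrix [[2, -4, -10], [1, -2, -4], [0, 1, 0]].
The invariant factors of A (the non-unit diagonal entries of the Smith normal form of xI - A over ℚ[x]) are x^3 + 4x + 2, each dividing the next. The characteristic polynomial is their product, x^3 + 4x + 2.

The rational canonical form is the block-diagonal matrix of companion matrices C(f_i):
R = [[0, 0, -2], [1, 0, -4], [0, 1, 0]].

Note the characteristic polynomial does not split into linear factors over ℚ, so A has no Jordan form over ℚ; the rational canonical form exists over any field.

R = [[0, 0, -2], [1, 0, -4], [0, 1, 0]]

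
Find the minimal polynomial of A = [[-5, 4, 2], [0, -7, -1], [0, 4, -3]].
The characteristic polynomial factors as (x + 5)^3. The minimal polynomial is ∏(x - λ)^{k_λ} where k_λ is the size of the largest Jordan block at λ.

For λ = -5: rank(A + 5I) = 1, and the largest Jordan block has size 2 (the smallest k with rank((A + 5I)^k) = rank((A + 5I)^(k+1))).

So m_A(x) = (x + 5)^2.

m_A(x) = (x + 5)^2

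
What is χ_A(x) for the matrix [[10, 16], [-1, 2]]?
χ_A(x) = (x - 6)^2

xI - A = [[x - 10, -16], [1, x - 2]].

Expanding det(xI - A) along the first row:
det(xI - A) = + (x - 10)·det([[x - 2]]) - (-16)·det([[1]]).

Evaluating gives χ_A(x) = x^2 - 12x + 36 = (x - 6)^2.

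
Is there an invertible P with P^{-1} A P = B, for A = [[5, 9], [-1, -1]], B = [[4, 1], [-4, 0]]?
Yes.

Two matrices over a field are similar if and only if they have the same invariant factors.

Both A and B have characteristic polynomial (x - 2)^2 and minimal polynomial (x - 2)^2. Computing further, both have invariant factors (x - 2)^2. Hence A and B are similar.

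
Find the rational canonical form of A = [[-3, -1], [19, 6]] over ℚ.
R = [[0, -1], [1, 3]]

The invariant factors of A (the non-unit diagonal entries of the Smith normal form of xI - A over ℚ[x]) are x^2 - 3x + 1, each dividing the next. The characteristic polynomial is their product, x^2 - 3x + 1.

The rational canonical form is the block-diagonal matrix of companion matrices C(f_i):
R = [[0, -1], [1, 3]].

Note the characteristic polynomial does not split into linear factors over ℚ, so A has no Jordan form over ℚ; the rational canonical form exists over any field.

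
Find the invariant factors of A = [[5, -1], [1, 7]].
The Jordan structure of A has elementary divisors (x - 6)^2. Arranging the block sizes at each eigenvalue in decreasing order and taking row products gives the invariant factors.

Invariant factors (smallest first, each dividing the next): (x - 6)^2.

Check: the last factor (x - 6)^2 is the minimal polynomial, and the product (x - 6)^2 is the characteristic polynomial.

(x - 6)^2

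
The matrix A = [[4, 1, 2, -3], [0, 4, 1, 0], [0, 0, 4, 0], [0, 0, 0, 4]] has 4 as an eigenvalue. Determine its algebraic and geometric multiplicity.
algebraic multiplicity 4, geometric multiplicity 2

The characteristic polynomial is (x - 4)^4, so the factor x - 4 appears with exponent 4: the algebraic multiplicity is 4.

rank(A - 4I) = 2, so the eigenspace has dimension 4 - 2 = 2: the geometric multiplicity is 2.

Since 2 < 4, A is not diagonalizable.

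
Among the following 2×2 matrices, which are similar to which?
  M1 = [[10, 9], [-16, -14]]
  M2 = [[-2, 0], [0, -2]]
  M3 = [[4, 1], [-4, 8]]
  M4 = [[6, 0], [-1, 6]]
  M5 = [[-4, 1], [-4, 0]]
3 classes: {M1, M5}, {M2}, {M3, M4}

Characteristic polynomials: χ_{M1} = (x + 2)^2, χ_{M2} = (x + 2)^2, χ_{M3} = (x - 6)^2, χ_{M4} = (x - 6)^2, χ_{M5} = (x + 2)^2.

{M1, M5}: invariant factors (x + 2)^2.

{M2}: invariant factors x + 2, x + 2.

{M3, M4}: invariant factors (x - 6)^2.

Matrices are similar if and only if their invariant-factor lists agree; the partition into similarity classes is {M1, M5}, {M2}, {M3, M4}.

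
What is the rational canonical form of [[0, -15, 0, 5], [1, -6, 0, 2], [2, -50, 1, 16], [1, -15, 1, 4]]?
The invariant factors of A (the non-unit diagonal entries of the Smith normal form of xI - A over ℚ[x]) are (x + 1)(x^3 - 2x - 5), each dividing the next. The characteristic polynomial is their product, (x + 1)(x^3 - 2x - 5).

The rational canonical form is the block-diagonal matrix of companion matrices C(f_i):
R = [[0, 0, 0, 5], [1, 0, 0, 7], [0, 1, 0, 2], [0, 0, 1, -1]].

Note the characteristic polynomial does not split into linear factors over ℚ, so A has no Jordan form over ℚ; the rational canonical form exists over any field.

R = [[0, 0, 0, 5], [1, 0, 0, 7], [0, 1, 0, 2], [0, 0, 1, -1]]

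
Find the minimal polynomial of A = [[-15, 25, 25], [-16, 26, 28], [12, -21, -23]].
m_A(x) = (x + 2)(x + 5)^2

The characteristic polynomial factors as (x + 2)(x + 5)^2. The minimal polynomial is ∏(x - λ)^{k_λ} where k_λ is the size of the largest Jordan block at λ.

For λ = -5: rank(A + 5I) = 2, and the largest Jordan block has size 2 (the smallest k with rank((A + 5I)^k) = rank((A + 5I)^(k+1))).
For λ = -2: rank(A + 2I) = 2, and the largest Jordan block has size 1 (the smallest k with rank((A + 2I)^k) = rank((A + 2I)^(k+1))).

So m_A(x) = (x + 2)(x + 5)^2.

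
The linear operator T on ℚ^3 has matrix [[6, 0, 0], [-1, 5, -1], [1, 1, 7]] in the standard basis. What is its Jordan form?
The characteristic polynomial is det(xI - A) = (x - 6)^3, so the eigenvalues are 6 (algebraic multiplicity 3).

For λ = 6: rank(A - 6I) = 1, rank((A - 6I)^2) = 0. The eigenspace has dimension 3 - 1 = 2, so there are 2 Jordan blocks; the rank sequence gives block sizes [2, 1].

Assembling the blocks gives the Jordan form J above.

J = [[6, 1, 0], [0, 6, 0], [0, 0, 6]]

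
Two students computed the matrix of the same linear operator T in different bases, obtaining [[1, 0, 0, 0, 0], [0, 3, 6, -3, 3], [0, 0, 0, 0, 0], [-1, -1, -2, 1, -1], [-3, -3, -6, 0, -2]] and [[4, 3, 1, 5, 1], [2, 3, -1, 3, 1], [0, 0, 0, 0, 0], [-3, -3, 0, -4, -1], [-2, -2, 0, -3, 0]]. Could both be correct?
Two matrices over a field are similar if and only if they have the same invariant factors.

Both A and B have characteristic polynomial x^2(x - 1)^3 and minimal polynomial x(x - 1)^2. Computing further, both have invariant factors x(x - 1), x(x - 1)^2. Hence A and B are similar.

Yes.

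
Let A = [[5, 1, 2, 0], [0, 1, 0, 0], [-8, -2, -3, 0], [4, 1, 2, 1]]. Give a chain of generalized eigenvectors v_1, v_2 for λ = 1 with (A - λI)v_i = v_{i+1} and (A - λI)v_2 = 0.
We seek v_1 ∈ ker((A - I)^2) \ ker(A - I), then set v_{i+1} = (A - I) v_i.

One such chain is v_1 = [[3, 3, -7, 2]]^T, v_2 = [[1, 0, -2, 1]]^T. Check: (A - I) v_2 = [[0, 0, 0, 0]]^T = 0.

v_1 = [[3, 3, -7, 2]]^T, v_2 = [[1, 0, -2, 1]]^T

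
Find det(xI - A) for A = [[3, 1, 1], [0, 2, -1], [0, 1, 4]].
xI - A = [[x - 3, -1, -1], [0, x - 2, 1], [0, -1, x - 4]].

Expanding det(xI - A) along the first row:
det(xI - A) = + (x - 3)·det([[x - 2, 1], [-1, x - 4]]) - (-1)·det([[0, 1], [0, x - 4]]) + (-1)·det([[0, x - 2], [0, -1]]).

Evaluating gives χ_A(x) = x^3 - 9x^2 + 27x - 27 = (x - 3)^3.

χ_A(x) = (x - 3)^3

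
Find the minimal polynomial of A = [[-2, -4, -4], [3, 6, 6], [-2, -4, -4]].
m_A(x) = x^2

The characteristic polynomial factors as x^3. The minimal polynomial is ∏(x - λ)^{k_λ} where k_λ is the size of the largest Jordan block at λ.

For λ = 0: rank(A) = 1, and the largest Jordan block has size 2 (the smallest k with rank(A^k) = rank(A^(k+1))).

So m_A(x) = x^2.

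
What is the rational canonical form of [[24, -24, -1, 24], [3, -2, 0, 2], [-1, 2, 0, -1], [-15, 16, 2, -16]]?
R = [[0, 0, 0, 30], [1, 0, 0, 1], [0, 1, 0, -1], [0, 0, 1, 6]]

The invariant factors of A (the non-unit diagonal entries of the Smith normal form of xI - A over ℚ[x]) are (x - 6)(x^3 + x + 5), each dividing the next. The characteristic polynomial is their product, (x - 6)(x^3 + x + 5).

The rational canonical form is the block-diagonal matrix of companion matrices C(f_i):
R = [[0, 0, 0, 30], [1, 0, 0, 1], [0, 1, 0, -1], [0, 0, 1, 6]].

Note the characteristic polynomial does not split into linear factors over ℚ, so A has no Jordan form over ℚ; the rational canonical form exists over any field.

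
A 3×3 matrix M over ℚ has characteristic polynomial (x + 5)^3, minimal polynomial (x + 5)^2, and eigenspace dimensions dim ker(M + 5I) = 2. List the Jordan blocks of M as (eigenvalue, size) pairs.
λ = -5: algebraic multiplicity 3 (exponent in χ_M), largest block size 2 (exponent in m_M), 2 blocks (geometric multiplicity). These force block sizes [2, 1].

Jordan blocks: (-5, 2), (-5, 1)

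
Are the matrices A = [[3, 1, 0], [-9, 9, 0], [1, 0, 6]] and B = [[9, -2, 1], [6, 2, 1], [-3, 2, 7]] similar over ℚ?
Yes.

Two matrices over a field are similar if and only if they have the same invariant factors.

Both A and B have characteristic polynomial (x - 6)^3 and minimal polynomial (x - 6)^3. Computing further, both have invariant factors (x - 6)^3. Hence A and B are similar.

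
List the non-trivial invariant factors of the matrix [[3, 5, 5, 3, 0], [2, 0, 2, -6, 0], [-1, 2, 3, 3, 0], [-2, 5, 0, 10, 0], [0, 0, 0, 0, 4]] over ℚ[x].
x - 4, (x - 4)^2, (x - 4)^2

The Jordan structure of A has elementary divisors (x - 4)^2, (x - 4)^2, (x - 4). Arranging the block sizes at each eigenvalue in decreasing order and taking row products gives the invariant factors.

Invariant factors (smallest first, each dividing the next): x - 4, (x - 4)^2, (x - 4)^2.

Check: the last factor (x - 4)^2 is the minimal polynomial, and the product (x - 4)^5 is the characteristic polynomial.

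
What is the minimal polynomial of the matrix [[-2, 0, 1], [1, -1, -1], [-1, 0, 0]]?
The characteristic polynomial factors as (x + 1)^3. The minimal polynomial is ∏(x - λ)^{k_λ} where k_λ is the size of the largest Jordan block at λ.

For λ = -1: rank(A + I) = 1, and the largest Jordan block has size 2 (the smallest k with rank((A + I)^k) = rank((A + I)^(k+1))).

So m_A(x) = (x + 1)^2.

m_A(x) = (x + 1)^2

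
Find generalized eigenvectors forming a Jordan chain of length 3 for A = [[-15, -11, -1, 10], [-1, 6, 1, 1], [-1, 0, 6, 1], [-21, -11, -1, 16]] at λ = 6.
v_1 = [[2, -1, 0, 3]]^T, v_2 = [[-1, 1, 1, -1]]^T, v_3 = [[-1, 1, 0, -1]]^T

We seek v_1 ∈ ker((A - 6I)^3) \ ker((A - 6I)^2), then set v_{i+1} = (A - 6I) v_i.

One such chain is v_1 = [[2, -1, 0, 3]]^T, v_2 = [[-1, 1, 1, -1]]^T, v_3 = [[-1, 1, 0, -1]]^T. Check: (A - 6I) v_3 = [[0, 0, 0, 0]]^T = 0.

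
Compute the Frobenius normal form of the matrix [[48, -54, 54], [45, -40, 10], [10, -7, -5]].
The invariant factors of A (the non-unit diagonal entries of the Smith normal form of xI - A over ℚ[x]) are x^2(x - 3), each dividing the next. The characteristic polynomial is their product, x^2(x - 3).

The rational canonical form is the block-diagonal matrix of companion matrices C(f_i):
R = [[0, 0, 0], [1, 0, 0], [0, 1, 3]].

R = [[0, 0, 0], [1, 0, 0], [0, 1, 3]]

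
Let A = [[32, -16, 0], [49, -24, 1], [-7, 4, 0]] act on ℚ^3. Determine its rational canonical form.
The invariant factors of A (the non-unit diagonal entries of the Smith normal form of xI - A over ℚ[x]) are (x - 4)(x^2 - 4x - 4), each dividing the next. The characteristic polynomial is their product, (x - 4)(x^2 - 4x - 4).

The rational canonical form is the block-diagonal matrix of companion matrices C(f_i):
R = [[0, 0, -16], [1, 0, -12], [0, 1, 8]].

Note the characteristic polynomial does not split into linear factors over ℚ, so A has no Jordan form over ℚ; the rational canonical form exists over any field.

R = [[0, 0, -16], [1, 0, -12], [0, 1, 8]]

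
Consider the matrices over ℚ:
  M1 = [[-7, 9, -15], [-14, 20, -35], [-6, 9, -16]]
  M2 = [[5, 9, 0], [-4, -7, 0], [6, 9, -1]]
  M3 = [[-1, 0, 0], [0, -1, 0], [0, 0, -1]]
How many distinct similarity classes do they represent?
2 classes: {M1, M2}, {M3}

Characteristic polynomials: χ_{M1} = (x + 1)^3, χ_{M2} = (x + 1)^3, χ_{M3} = (x + 1)^3.

{M1, M2}: invariant factors x + 1, (x + 1)^2.

{M3}: invariant factors x + 1, x + 1, x + 1.

Matrices are similar if and only if their invariant-factor lists agree; the partition into similarity classes is {M1, M2}, {M3}.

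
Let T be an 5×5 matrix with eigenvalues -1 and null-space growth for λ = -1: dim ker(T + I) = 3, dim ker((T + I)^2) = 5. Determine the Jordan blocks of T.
λ = -1: successive nullity increments [3, 2] count blocks of size ≥ k; block sizes are [2, 2, 1].

Jordan blocks: (-1, 2), (-1, 2), (-1, 1)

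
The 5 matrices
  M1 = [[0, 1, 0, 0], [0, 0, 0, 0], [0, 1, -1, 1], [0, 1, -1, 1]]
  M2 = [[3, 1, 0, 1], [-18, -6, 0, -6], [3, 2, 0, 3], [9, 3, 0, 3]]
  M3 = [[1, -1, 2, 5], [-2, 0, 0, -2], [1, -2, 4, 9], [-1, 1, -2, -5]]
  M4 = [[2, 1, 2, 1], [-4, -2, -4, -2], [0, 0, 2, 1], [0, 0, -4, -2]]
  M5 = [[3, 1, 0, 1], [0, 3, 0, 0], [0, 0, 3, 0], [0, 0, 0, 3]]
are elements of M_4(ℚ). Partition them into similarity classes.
2 classes: {M1, M2, M3, M4}, {M5}

Characteristic polynomials: χ_{M1} = x^4, χ_{M2} = x^4, χ_{M3} = x^4, χ_{M4} = x^4, χ_{M5} = (x - 3)^4.

{M1, M2, M3, M4}: invariant factors x^2, x^2.

{M5}: invariant factors x - 3, x - 3, (x - 3)^2.

Matrices are similar if and only if their invariant-factor lists agree; the partition into similarity classes is {M1, M2, M3, M4}, {M5}.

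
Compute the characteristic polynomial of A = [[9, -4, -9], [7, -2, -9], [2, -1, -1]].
χ_A(x) = (x - 2)^3

xI - A = [[x - 9, 4, 9], [-7, x + 2, 9], [-2, 1, x + 1]].

Expanding det(xI - A) along the first row:
det(xI - A) = + (x - 9)·det([[x + 2, 9], [1, x + 1]]) - (4)·det([[-7, 9], [-2, x + 1]]) + (9)·det([[-7, x + 2], [-2, 1]]).

Evaluating gives χ_A(x) = x^3 - 6x^2 + 12x - 8 = (x - 2)^3.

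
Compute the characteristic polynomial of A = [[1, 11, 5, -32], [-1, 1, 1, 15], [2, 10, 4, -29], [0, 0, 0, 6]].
χ_A(x) = x^2(x - 6)^2

xI - A = [[x - 1, -11, -5, 32], [1, x - 1, -1, -15], [-2, -10, x - 4, 29], [0, 0, 0, x - 6]].

Expanding det(xI - A) along the first row:
det(xI - A) = + (x - 1)·det([[x - 1, -1, -15], [-10, x - 4, 29], [0, 0, x - 6]]) - (-11)·det([[1, -1, -15], [-2, x - 4, 29], [0, 0, x - 6]]) + (-5)·det([[1, x - 1, -15], [-2, -10, 29], [0, 0, x - 6]]) - (32)·det([[1, x - 1, -1], [-2, -10, x - 4], [0, 0, 0]]).

Evaluating gives χ_A(x) = x^4 - 12x^3 + 36x^2 = x^2(x - 6)^2.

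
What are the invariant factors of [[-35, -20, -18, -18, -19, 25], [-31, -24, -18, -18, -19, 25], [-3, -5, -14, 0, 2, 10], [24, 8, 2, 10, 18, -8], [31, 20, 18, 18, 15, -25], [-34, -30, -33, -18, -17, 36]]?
The Jordan structure of A has elementary divisors (x + 4)^2, (x + 4), (x + 2), (x - 1)^2. Arranging the block sizes at each eigenvalue in decreasing order and taking row products gives the invariant factors.

Invariant factors (smallest first, each dividing the next): x + 4, (x - 1)^2(x + 2)(x + 4)^2.

Check: the last factor (x - 1)^2(x + 2)(x + 4)^2 is the minimal polynomial, and the product (x - 1)^2(x + 2)(x + 4)^3 is the characteristic polynomial.

x + 4, (x - 1)^2(x + 2)(x + 4)^2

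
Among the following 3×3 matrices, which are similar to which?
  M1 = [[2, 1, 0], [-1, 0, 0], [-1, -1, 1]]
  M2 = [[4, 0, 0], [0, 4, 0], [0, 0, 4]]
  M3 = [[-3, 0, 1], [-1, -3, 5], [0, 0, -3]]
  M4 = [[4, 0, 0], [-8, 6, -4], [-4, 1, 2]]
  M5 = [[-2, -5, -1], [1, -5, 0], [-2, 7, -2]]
Characteristic polynomials: χ_{M1} = (x - 1)^3, χ_{M2} = (x - 4)^3, χ_{M3} = (x + 3)^3, χ_{M4} = (x - 4)^3, χ_{M5} = (x + 3)^3.

{M1}: invariant factors x - 1, (x - 1)^2.

{M2}: invariant factors x - 4, x - 4, x - 4.

{M3, M5}: invariant factors (x + 3)^3.

{M4}: invariant factors x - 4, (x - 4)^2.

Matrices are similar if and only if their invariant-factor lists agree; the partition into similarity classes is {M1}, {M2}, {M3, M5}, {M4}.

4 classes: {M1}, {M2}, {M3, M5}, {M4}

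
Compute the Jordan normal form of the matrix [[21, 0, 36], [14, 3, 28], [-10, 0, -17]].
The characteristic polynomial is det(xI - A) = (x - 3)^2(x - 1), so the eigenvalues are 1 (algebraic multiplicity 1), 3 (algebraic multiplicity 2).

For λ = 1: algebraic multiplicity 1 gives one 1×1 block.

For λ = 3: rank(A - 3I) = 1. The eigenspace has dimension 3 - 1 = 2, so there are 2 Jordan blocks; the rank sequence gives block sizes [1, 1].

Assembling the blocks gives the Jordan form J above.

J = [[1, 0, 0], [0, 3, 0], [0, 0, 3]]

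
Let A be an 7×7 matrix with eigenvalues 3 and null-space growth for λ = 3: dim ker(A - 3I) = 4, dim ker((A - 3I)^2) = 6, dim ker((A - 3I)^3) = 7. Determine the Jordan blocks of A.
Jordan blocks: (3, 3), (3, 2), (3, 1), (3, 1)

λ = 3: successive nullity increments [4, 2, 1] count blocks of size ≥ k; block sizes are [3, 2, 1, 1].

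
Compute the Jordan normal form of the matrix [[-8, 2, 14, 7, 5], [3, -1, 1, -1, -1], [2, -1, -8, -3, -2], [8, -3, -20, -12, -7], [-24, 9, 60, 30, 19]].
The characteristic polynomial is det(xI - A) = (x + 2)^5, so the eigenvalues are -2 (algebraic multiplicity 5).

For λ = -2: rank(A + 2I) = 3, rank((A + 2I)^2) = 1, rank((A + 2I)^3) = 0. The eigenspace has dimension 5 - 3 = 2, so there are 2 Jordan blocks; the rank sequence gives block sizes [3, 2].

Assembling the blocks gives the Jordan form J above.

J = [[-2, 1, 0, 0, 0], [0, -2, 1, 0, 0], [0, 0, -2, 0, 0], [0, 0, 0, -2, 1], [0, 0, 0, 0, -2]]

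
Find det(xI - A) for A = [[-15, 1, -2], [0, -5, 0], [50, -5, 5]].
xI - A = [[x + 15, -1, 2], [0, x + 5, 0], [-50, 5, x - 5]].

Expanding det(xI - A) along the first row:
det(xI - A) = + (x + 15)·det([[x + 5, 0], [5, x - 5]]) - (-1)·det([[0, 0], [-50, x - 5]]) + (2)·det([[0, x + 5], [-50, 5]]).

Evaluating gives χ_A(x) = x^3 + 15x^2 + 75x + 125 = (x + 5)^3.

χ_A(x) = (x + 5)^3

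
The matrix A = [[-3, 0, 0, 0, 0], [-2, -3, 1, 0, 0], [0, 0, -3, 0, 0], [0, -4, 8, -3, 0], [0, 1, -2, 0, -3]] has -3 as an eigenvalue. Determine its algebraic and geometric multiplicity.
algebraic multiplicity 5, geometric multiplicity 3

The characteristic polynomial is (x + 3)^5, so the factor x + 3 appears with exponent 5: the algebraic multiplicity is 5.

rank(A + 3I) = 2, so the eigenspace has dimension 5 - 2 = 3: the geometric multiplicity is 3.

Since 3 < 5, A is not diagonalizable.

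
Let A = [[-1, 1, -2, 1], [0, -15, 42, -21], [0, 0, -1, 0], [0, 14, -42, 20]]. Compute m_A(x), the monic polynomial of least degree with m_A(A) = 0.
m_A(x) = (x - 6)(x + 1)^2

The characteristic polynomial factors as (x - 6)(x + 1)^3. The minimal polynomial is ∏(x - λ)^{k_λ} where k_λ is the size of the largest Jordan block at λ.

For λ = -1: rank(A + I) = 2, and the largest Jordan block has size 2 (the smallest k with rank((A + I)^k) = rank((A + I)^(k+1))).
For λ = 6: rank(A - 6I) = 3, and the largest Jordan block has size 1 (the smallest k with rank((A - 6I)^k) = rank((A - 6I)^(k+1))).

So m_A(x) = (x - 6)(x + 1)^2.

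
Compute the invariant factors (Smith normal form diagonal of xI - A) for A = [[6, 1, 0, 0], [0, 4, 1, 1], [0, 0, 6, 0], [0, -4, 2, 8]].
x - 6, (x - 6)^3

The Jordan structure of A has elementary divisors (x - 6)^3, (x - 6). Arranging the block sizes at each eigenvalue in decreasing order and taking row products gives the invariant factors.

Invariant factors (smallest first, each dividing the next): x - 6, (x - 6)^3.

Check: the last factor (x - 6)^3 is the minimal polynomial, and the product (x - 6)^4 is the characteristic polynomial.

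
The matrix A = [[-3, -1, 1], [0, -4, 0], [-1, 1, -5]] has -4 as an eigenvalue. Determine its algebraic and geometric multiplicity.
The characteristic polynomial is (x + 4)^3, so the factor x + 4 appears with exponent 3: the algebraic multiplicity is 3.

rank(A + 4I) = 1, so the eigenspace has dimension 3 - 1 = 2: the geometric multiplicity is 2.

Since 2 < 3, A is not diagonalizable.

algebraic multiplicity 3, geometric multiplicity 2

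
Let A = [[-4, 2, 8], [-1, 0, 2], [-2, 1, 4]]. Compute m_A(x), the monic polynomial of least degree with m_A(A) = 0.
The characteristic polynomial factors as x^3. The minimal polynomial is ∏(x - λ)^{k_λ} where k_λ is the size of the largest Jordan block at λ.

For λ = 0: rank(A) = 2, and the largest Jordan block has size 3 (the smallest k with rank(A^k) = rank(A^(k+1))).

So m_A(x) = x^3.

m_A(x) = x^3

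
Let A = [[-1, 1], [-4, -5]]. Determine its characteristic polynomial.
χ_A(x) = (x + 3)^2

xI - A = [[x + 1, -1], [4, x + 5]].

Expanding det(xI - A) along the first row:
det(xI - A) = + (x + 1)·det([[x + 5]]) - (-1)·det([[4]]).

Evaluating gives χ_A(x) = x^2 + 6x + 9 = (x + 3)^2.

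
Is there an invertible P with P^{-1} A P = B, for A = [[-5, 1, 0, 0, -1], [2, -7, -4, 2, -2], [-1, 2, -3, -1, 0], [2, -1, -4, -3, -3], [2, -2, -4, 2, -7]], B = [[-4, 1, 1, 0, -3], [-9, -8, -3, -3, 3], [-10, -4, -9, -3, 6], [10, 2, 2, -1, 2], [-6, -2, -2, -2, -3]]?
Two matrices over a field are similar if and only if they have the same invariant factors.

Both A and B have characteristic polynomial (x + 5)^5 and minimal polynomial (x + 5)^2. Computing further, both have invariant factors x + 5, (x + 5)^2, (x + 5)^2. Hence A and B are similar.

Yes.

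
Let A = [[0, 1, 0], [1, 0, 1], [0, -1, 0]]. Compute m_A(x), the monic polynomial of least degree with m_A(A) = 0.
m_A(x) = x^3

The characteristic polynomial factors as x^3. The minimal polynomial is ∏(x - λ)^{k_λ} where k_λ is the size of the largest Jordan block at λ.

For λ = 0: rank(A) = 2, and the largest Jordan block has size 3 (the smallest k with rank(A^k) = rank(A^(k+1))).

So m_A(x) = x^3.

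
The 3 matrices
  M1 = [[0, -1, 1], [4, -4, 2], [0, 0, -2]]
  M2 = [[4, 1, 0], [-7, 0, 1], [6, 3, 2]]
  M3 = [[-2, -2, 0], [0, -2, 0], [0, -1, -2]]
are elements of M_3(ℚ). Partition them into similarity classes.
Characteristic polynomials: χ_{M1} = (x + 2)^3, χ_{M2} = (x - 2)^3, χ_{M3} = (x + 2)^3.

{M1, M3}: invariant factors x + 2, (x + 2)^2.

{M2}: invariant factors (x - 2)^3.

Matrices are similar if and only if their invariant-factor lists agree; the partition into similarity classes is {M1, M3}, {M2}.

2 classes: {M1, M3}, {M2}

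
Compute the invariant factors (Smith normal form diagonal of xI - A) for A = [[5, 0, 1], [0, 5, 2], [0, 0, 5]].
The Jordan structure of A has elementary divisors (x - 5)^2, (x - 5). Arranging the block sizes at each eigenvalue in decreasing order and taking row products gives the invariant factors.

Invariant factors (smallest first, each dividing the next): x - 5, (x - 5)^2.

Check: the last factor (x - 5)^2 is the minimal polynomial, and the product (x - 5)^3 is the characteristic polynomial.

x - 5, (x - 5)^2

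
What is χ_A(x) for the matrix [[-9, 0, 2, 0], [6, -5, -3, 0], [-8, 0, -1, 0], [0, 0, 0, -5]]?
χ_A(x) = (x + 5)^4

xI - A = [[x + 9, 0, -2, 0], [-6, x + 5, 3, 0], [8, 0, x + 1, 0], [0, 0, 0, x + 5]].

Expanding det(xI - A) along the first row:
det(xI - A) = + (x + 9)·det([[x + 5, 3, 0], [0, x + 1, 0], [0, 0, x + 5]]) - (0)·det([[-6, 3, 0], [8, x + 1, 0], [0, 0, x + 5]]) + (-2)·det([[-6, x + 5, 0], [8, 0, 0], [0, 0, x + 5]]) - (0)·det([[-6, x + 5, 3], [8, 0, x + 1], [0, 0, 0]]).

Evaluating gives χ_A(x) = x^4 + 20x^3 + 150x^2 + 500x + 625 = (x + 5)^4.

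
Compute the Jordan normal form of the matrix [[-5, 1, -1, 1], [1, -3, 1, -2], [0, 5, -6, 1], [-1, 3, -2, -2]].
J = [[-5, 1, 0, 0], [0, -5, 0, 0], [0, 0, -3, 1], [0, 0, 0, -3]]

The characteristic polynomial is det(xI - A) = (x + 3)^2(x + 5)^2, so the eigenvalues are -5 (algebraic multiplicity 2), -3 (algebraic multiplicity 2).

For λ = -5: rank(A + 5I) = 3, rank((A + 5I)^2) = 2. The eigenspace has dimension 4 - 3 = 1, so there is 1 Jordan block; the rank sequence gives block sizes [2].

For λ = -3: rank(A + 3I) = 3, rank((A + 3I)^2) = 2. The eigenspace has dimension 4 - 3 = 1, so there is 1 Jordan block; the rank sequence gives block sizes [2].

Assembling the blocks gives the Jordan form J above.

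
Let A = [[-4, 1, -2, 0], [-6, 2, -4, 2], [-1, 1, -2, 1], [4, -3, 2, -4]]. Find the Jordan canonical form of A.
The characteristic polynomial is det(xI - A) = (x + 2)^4, so the eigenvalues are -2 (algebraic multiplicity 4).

For λ = -2: rank(A + 2I) = 2, rank((A + 2I)^2) = 0. The eigenspace has dimension 4 - 2 = 2, so there are 2 Jordan blocks; the rank sequence gives block sizes [2, 2].

Assembling the blocks gives the Jordan form J above.

J = [[-2, 1, 0, 0], [0, -2, 0, 0], [0, 0, -2, 1], [0, 0, 0, -2]]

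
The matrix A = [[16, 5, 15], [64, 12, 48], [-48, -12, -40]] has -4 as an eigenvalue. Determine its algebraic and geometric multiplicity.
The characteristic polynomial is (x + 4)^3, so the factor x + 4 appears with exponent 3: the algebraic multiplicity is 3.

rank(A + 4I) = 1, so the eigenspace has dimension 3 - 1 = 2: the geometric multiplicity is 2.

Since 2 < 3, A is not diagonalizable.

algebraic multiplicity 3, geometric multiplicity 2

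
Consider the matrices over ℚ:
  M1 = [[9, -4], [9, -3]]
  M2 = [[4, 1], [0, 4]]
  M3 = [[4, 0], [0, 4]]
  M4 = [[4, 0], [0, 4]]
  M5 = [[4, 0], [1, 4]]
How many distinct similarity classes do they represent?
3 classes: {M1}, {M2, M5}, {M3, M4}

Characteristic polynomials: χ_{M1} = (x - 3)^2, χ_{M2} = (x - 4)^2, χ_{M3} = (x - 4)^2, χ_{M4} = (x - 4)^2, χ_{M5} = (x - 4)^2.

{M1}: invariant factors (x - 3)^2.

{M2, M5}: invariant factors (x - 4)^2.

{M3, M4}: invariant factors x - 4, x - 4.

Matrices are similar if and only if their invariant-factor lists agree; the partition into similarity classes is {M1}, {M2, M5}, {M3, M4}.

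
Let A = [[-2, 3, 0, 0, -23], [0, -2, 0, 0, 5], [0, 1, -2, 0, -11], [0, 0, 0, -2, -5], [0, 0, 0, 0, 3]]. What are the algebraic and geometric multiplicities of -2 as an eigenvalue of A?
The characteristic polynomial is (x - 3)(x + 2)^4, so the factor x + 2 appears with exponent 4: the algebraic multiplicity is 4.

rank(A + 2I) = 2, so the eigenspace has dimension 5 - 2 = 3: the geometric multiplicity is 3.

Since 3 < 4, A is not diagonalizable.

algebraic multiplicity 4, geometric multiplicity 3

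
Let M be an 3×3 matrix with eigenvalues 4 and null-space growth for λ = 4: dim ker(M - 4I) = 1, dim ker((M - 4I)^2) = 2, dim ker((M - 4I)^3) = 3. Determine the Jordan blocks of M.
λ = 4: successive nullity increments [1, 1, 1] count blocks of size ≥ k; block sizes are [3].

Jordan blocks: (4, 3)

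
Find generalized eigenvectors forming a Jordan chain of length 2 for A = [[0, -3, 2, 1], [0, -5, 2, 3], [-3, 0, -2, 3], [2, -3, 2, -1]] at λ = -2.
v_1 = [[0, 1, 2, 0]]^T, v_2 = [[1, 1, 0, 1]]^T

We seek v_1 ∈ ker((A + 2I)^2) \ ker(A + 2I), then set v_{i+1} = (A + 2I) v_i.

One such chain is v_1 = [[0, 1, 2, 0]]^T, v_2 = [[1, 1, 0, 1]]^T. Check: (A + 2I) v_2 = [[0, 0, 0, 0]]^T = 0.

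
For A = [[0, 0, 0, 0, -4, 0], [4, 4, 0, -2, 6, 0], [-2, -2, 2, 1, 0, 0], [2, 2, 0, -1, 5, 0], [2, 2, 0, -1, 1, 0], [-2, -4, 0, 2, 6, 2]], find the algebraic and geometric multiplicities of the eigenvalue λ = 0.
The characteristic polynomial is x^2(x - 2)^4, so the factor x appears with exponent 2: the algebraic multiplicity is 2.

rank(A) = 4, so the eigenspace has dimension 6 - 4 = 2: the geometric multiplicity is 2.

algebraic multiplicity 2, geometric multiplicity 2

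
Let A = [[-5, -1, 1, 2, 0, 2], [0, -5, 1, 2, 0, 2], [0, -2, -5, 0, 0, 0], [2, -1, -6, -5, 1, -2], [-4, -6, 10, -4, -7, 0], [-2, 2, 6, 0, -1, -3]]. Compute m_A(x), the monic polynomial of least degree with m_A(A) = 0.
m_A(x) = (x + 5)^3

The characteristic polynomial factors as (x + 5)^6. The minimal polynomial is ∏(x - λ)^{k_λ} where k_λ is the size of the largest Jordan block at λ.

For λ = -5: rank(A + 5I) = 3, and the largest Jordan block has size 3 (the smallest k with rank((A + 5I)^k) = rank((A + 5I)^(k+1))).

So m_A(x) = (x + 5)^3.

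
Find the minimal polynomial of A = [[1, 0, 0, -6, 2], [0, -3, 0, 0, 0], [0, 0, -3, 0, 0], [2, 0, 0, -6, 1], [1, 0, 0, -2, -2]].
The characteristic polynomial factors as (x + 2)^2(x + 3)^3. The minimal polynomial is ∏(x - λ)^{k_λ} where k_λ is the size of the largest Jordan block at λ.

For λ = -3: rank(A + 3I) = 2, and the largest Jordan block has size 1 (the smallest k with rank((A + 3I)^k) = rank((A + 3I)^(k+1))).
For λ = -2: rank(A + 2I) = 4, and the largest Jordan block has size 2 (the smallest k with rank((A + 2I)^k) = rank((A + 2I)^(k+1))).

So m_A(x) = (x + 2)^2(x + 3).

m_A(x) = (x + 2)^2(x + 3)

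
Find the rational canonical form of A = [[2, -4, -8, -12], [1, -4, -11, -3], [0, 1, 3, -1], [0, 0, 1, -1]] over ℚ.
R = [[0, 0, 0, 0], [1, 0, 0, -4], [0, 1, 0, -1], [0, 0, 1, 0]]

The invariant factors of A (the non-unit diagonal entries of the Smith normal form of xI - A over ℚ[x]) are x(x^3 + x + 4), each dividing the next. The characteristic polynomial is their product, x(x^3 + x + 4).

The rational canonical form is the block-diagonal matrix of companion matrices C(f_i):
R = [[0, 0, 0, 0], [1, 0, 0, -4], [0, 1, 0, -1], [0, 0, 1, 0]].

Note the characteristic polynomial does not split into linear factors over ℚ, so A has no Jordan form over ℚ; the rational canonical form exists over any field.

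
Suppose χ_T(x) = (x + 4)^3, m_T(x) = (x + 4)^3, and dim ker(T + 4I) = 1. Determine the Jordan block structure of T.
λ = -4: algebraic multiplicity 3 (exponent in χ_T), largest block size 3 (exponent in m_T), 1 block (geometric multiplicity). This forces block sizes [3].

Jordan blocks: (-4, 3)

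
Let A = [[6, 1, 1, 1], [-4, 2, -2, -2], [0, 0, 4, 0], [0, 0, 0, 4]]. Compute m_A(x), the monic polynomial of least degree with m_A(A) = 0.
m_A(x) = (x - 4)^2

The characteristic polynomial factors as (x - 4)^4. The minimal polynomial is ∏(x - λ)^{k_λ} where k_λ is the size of the largest Jordan block at λ.

For λ = 4: rank(A - 4I) = 1, and the largest Jordan block has size 2 (the smallest k with rank((A - 4I)^k) = rank((A - 4I)^(k+1))).

So m_A(x) = (x - 4)^2.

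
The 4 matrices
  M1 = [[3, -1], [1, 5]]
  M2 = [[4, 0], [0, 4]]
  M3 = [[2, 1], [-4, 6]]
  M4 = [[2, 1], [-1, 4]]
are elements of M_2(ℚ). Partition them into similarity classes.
3 classes: {M1, M3}, {M2}, {M4}

Characteristic polynomials: χ_{M1} = (x - 4)^2, χ_{M2} = (x - 4)^2, χ_{M3} = (x - 4)^2, χ_{M4} = (x - 3)^2.

{M1, M3}: invariant factors (x - 4)^2.

{M2}: invariant factors x - 4, x - 4.

{M4}: invariant factors (x - 3)^2.

Matrices are similar if and only if their invariant-factor lists agree; the partition into similarity classes is {M1, M3}, {M2}, {M4}.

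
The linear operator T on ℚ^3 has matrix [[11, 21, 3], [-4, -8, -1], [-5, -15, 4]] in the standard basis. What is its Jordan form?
The characteristic polynomial is det(xI - A) = (x - 4)^2(x + 1), so the eigenvalues are -1 (algebraic multiplicity 1), 4 (algebraic multiplicity 2).

For λ = -1: algebraic multiplicity 1 gives one 1×1 block.

For λ = 4: rank(A - 4I) = 2, rank((A - 4I)^2) = 1. The eigenspace has dimension 3 - 2 = 1, so there is 1 Jordan block; the rank sequence gives block sizes [2].

Assembling the blocks gives the Jordan form J above.

J = [[-1, 0, 0], [0, 4, 1], [0, 0, 4]]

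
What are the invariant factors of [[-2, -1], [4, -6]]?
The Jordan structure of A has elementary divisors (x + 4)^2. Arranging the block sizes at each eigenvalue in decreasing order and taking row products gives the invariant factors.

Invariant factors (smallest first, each dividing the next): (x + 4)^2.

Check: the last factor (x + 4)^2 is the minimal polynomial, and the product (x + 4)^2 is the characteristic polynomial.

(x + 4)^2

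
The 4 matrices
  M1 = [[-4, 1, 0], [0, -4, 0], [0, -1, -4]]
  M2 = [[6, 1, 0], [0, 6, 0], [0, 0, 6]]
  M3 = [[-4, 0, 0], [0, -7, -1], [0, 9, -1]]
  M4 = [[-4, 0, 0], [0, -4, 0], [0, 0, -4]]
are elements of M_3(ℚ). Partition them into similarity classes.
Characteristic polynomials: χ_{M1} = (x + 4)^3, χ_{M2} = (x - 6)^3, χ_{M3} = (x + 4)^3, χ_{M4} = (x + 4)^3.

{M1, M3}: invariant factors x + 4, (x + 4)^2.

{M2}: invariant factors x - 6, (x - 6)^2.

{M4}: invariant factors x + 4, x + 4, x + 4.

Matrices are similar if and only if their invariant-factor lists agree; the partition into similarity classes is {M1, M3}, {M2}, {M4}.

3 classes: {M1, M3}, {M2}, {M4}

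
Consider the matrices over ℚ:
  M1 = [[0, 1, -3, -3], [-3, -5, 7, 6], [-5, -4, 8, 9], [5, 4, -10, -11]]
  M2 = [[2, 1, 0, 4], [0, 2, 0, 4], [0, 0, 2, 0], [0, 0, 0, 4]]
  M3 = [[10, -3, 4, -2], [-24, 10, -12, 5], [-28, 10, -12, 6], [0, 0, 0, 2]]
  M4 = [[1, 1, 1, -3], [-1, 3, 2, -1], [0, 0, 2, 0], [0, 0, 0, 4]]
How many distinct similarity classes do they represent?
Characteristic polynomials: χ_{M1} = (x + 2)^4, χ_{M2} = (x - 4)(x - 2)^3, χ_{M3} = (x - 4)(x - 2)^3, χ_{M4} = (x - 4)(x - 2)^3.

{M1}: invariant factors x + 2, (x + 2)^3.

{M2}: invariant factors x - 2, (x - 4)(x - 2)^2.

{M3, M4}: invariant factors (x - 4)(x - 2)^3.

Matrices are similar if and only if their invariant-factor lists agree; the partition into similarity classes is {M1}, {M2}, {M3, M4}.

3 classes: {M1}, {M2}, {M3, M4}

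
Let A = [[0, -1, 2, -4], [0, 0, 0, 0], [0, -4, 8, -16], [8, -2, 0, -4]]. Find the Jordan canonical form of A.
J = [[0, 1, 0, 0], [0, 0, 0, 0], [0, 0, 0, 0], [0, 0, 0, 4]]

The characteristic polynomial is det(xI - A) = x^3(x - 4), so the eigenvalues are 0 (algebraic multiplicity 3), 4 (algebraic multiplicity 1).

For λ = 0: rank(A) = 2, rank(A^2) = 1. The eigenspace has dimension 4 - 2 = 2, so there are 2 Jordan blocks; the rank sequence gives block sizes [2, 1].

For λ = 4: algebraic multiplicity 1 gives one 1×1 block.

Assembling the blocks gives the Jordan form J above.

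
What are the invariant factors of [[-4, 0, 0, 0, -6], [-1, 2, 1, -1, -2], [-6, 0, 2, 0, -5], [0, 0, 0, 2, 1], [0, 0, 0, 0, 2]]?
(x - 2)^2, (x - 2)^2(x + 4)

The Jordan structure of A has elementary divisors (x + 4), (x - 2)^2, (x - 2)^2. Arranging the block sizes at each eigenvalue in decreasing order and taking row products gives the invariant factors.

Invariant factors (smallest first, each dividing the next): (x - 2)^2, (x - 2)^2(x + 4).

Check: the last factor (x - 2)^2(x + 4) is the minimal polynomial, and the product (x - 2)^4(x + 4) is the characteristic polynomial.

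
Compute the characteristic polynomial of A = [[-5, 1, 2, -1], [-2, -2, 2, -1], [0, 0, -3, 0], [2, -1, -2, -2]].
χ_A(x) = (x + 3)^4

xI - A = [[x + 5, -1, -2, 1], [2, x + 2, -2, 1], [0, 0, x + 3, 0], [-2, 1, 2, x + 2]].

Expanding det(xI - A) along the first row:
det(xI - A) = + (x + 5)·det([[x + 2, -2, 1], [0, x + 3, 0], [1, 2, x + 2]]) - (-1)·det([[2, -2, 1], [0, x + 3, 0], [-2, 2, x + 2]]) + (-2)·det([[2, x + 2, 1], [0, 0, 0], [-2, 1, x + 2]]) - (1)·det([[2, x + 2, -2], [0, 0, x + 3], [-2, 1, 2]]).

Evaluating gives χ_A(x) = x^4 + 12x^3 + 54x^2 + 108x + 81 = (x + 3)^4.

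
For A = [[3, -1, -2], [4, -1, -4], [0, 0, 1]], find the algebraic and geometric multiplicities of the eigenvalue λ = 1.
The characteristic polynomial is (x - 1)^3, so the factor x - 1 appears with exponent 3: the algebraic multiplicity is 3.

rank(A - I) = 1, so the eigenspace has dimension 3 - 1 = 2: the geometric multiplicity is 2.

Since 2 < 3, A is not diagonalizable.

algebraic multiplicity 3, geometric multiplicity 2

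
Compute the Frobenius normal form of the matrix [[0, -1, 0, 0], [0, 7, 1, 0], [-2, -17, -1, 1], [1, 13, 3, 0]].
The invariant factors of A (the non-unit diagonal entries of the Smith normal form of xI - A over ℚ[x]) are (x^2 - 3x - 1)^2, each dividing the next. The characteristic polynomial is their product, (x^2 - 3x - 1)^2.

The rational canonical form is the block-diagonal matrix of companion matrices C(f_i):
R = [[0, 0, 0, -1], [1, 0, 0, -6], [0, 1, 0, -7], [0, 0, 1, 6]].

Note the characteristic polynomial does not split into linear factors over ℚ, so A has no Jordan form over ℚ; the rational canonical form exists over any field.

R = [[0, 0, 0, -1], [1, 0, 0, -6], [0, 1, 0, -7], [0, 0, 1, 6]]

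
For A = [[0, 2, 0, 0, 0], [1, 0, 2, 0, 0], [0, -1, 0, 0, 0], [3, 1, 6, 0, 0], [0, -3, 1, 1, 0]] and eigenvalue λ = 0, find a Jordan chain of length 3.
v_1 = [[-1, 0, 1, -2, 0]]^T, v_2 = [[0, 1, 0, 3, -1]]^T, v_3 = [[2, 0, -1, 1, 0]]^T

We seek v_1 ∈ ker(A^3) \ ker(A^2), then set v_{i+1} = A v_i.

One such chain is v_1 = [[-1, 0, 1, -2, 0]]^T, v_2 = [[0, 1, 0, 3, -1]]^T, v_3 = [[2, 0, -1, 1, 0]]^T. Check: A v_3 = [[0, 0, 0, 0, 0]]^T = 0.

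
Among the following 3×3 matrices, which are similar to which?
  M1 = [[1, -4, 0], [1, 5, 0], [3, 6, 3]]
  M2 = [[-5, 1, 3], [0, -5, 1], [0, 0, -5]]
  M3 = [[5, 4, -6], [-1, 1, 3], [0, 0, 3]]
Characteristic polynomials: χ_{M1} = (x - 3)^3, χ_{M2} = (x + 5)^3, χ_{M3} = (x - 3)^3.

{M1, M3}: invariant factors x - 3, (x - 3)^2.

{M2}: invariant factors (x + 5)^3.

Matrices are similar if and only if their invariant-factor lists agree; the partition into similarity classes is {M1, M3}, {M2}.

2 classes: {M1, M3}, {M2}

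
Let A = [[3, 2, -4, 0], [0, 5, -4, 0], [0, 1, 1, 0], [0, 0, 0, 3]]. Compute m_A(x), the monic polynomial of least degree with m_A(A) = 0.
The characteristic polynomial factors as (x - 3)^4. The minimal polynomial is ∏(x - λ)^{k_λ} where k_λ is the size of the largest Jordan block at λ.

For λ = 3: rank(A - 3I) = 1, and the largest Jordan block has size 2 (the smallest k with rank((A - 3I)^k) = rank((A - 3I)^(k+1))).

So m_A(x) = (x - 3)^2.

m_A(x) = (x - 3)^2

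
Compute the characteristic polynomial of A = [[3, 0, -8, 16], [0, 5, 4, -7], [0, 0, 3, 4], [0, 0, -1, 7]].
xI - A = [[x - 3, 0, 8, -16], [0, x - 5, -4, 7], [0, 0, x - 3, -4], [0, 0, 1, x - 7]].

Expanding det(xI - A) along the first row:
det(xI - A) = + (x - 3)·det([[x - 5, -4, 7], [0, x - 3, -4], [0, 1, x - 7]]) - (0)·det([[0, -4, 7], [0, x - 3, -4], [0, 1, x - 7]]) + (8)·det([[0, x - 5, 7], [0, 0, -4], [0, 0, x - 7]]) - (-16)·det([[0, x - 5, -4], [0, 0, x - 3], [0, 0, 1]]).

Evaluating gives χ_A(x) = x^4 - 18x^3 + 120x^2 - 350x + 375 = (x - 5)^3(x - 3).

χ_A(x) = (x - 5)^3(x - 3)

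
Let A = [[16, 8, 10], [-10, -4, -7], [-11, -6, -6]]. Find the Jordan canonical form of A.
The characteristic polynomial is det(xI - A) = (x - 2)^3, so the eigenvalues are 2 (algebraic multiplicity 3).

For λ = 2: rank(A - 2I) = 2, rank((A - 2I)^2) = 1, rank((A - 2I)^3) = 0. The eigenspace has dimension 3 - 2 = 1, so there is 1 Jordan block; the rank sequence gives block sizes [3].

Assembling the blocks gives the Jordan form J above.

J = [[2, 1, 0], [0, 2, 1], [0, 0, 2]]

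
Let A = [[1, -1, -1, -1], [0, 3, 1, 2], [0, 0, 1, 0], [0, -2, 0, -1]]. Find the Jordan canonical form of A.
J = [[1, 1, 0, 0], [0, 1, 1, 0], [0, 0, 1, 0], [0, 0, 0, 1]]

The characteristic polynomial is det(xI - A) = (x - 1)^4, so the eigenvalues are 1 (algebraic multiplicity 4).

For λ = 1: rank(A - I) = 2, rank((A - I)^2) = 1, rank((A - I)^3) = 0. The eigenspace has dimension 4 - 2 = 2, so there are 2 Jordan blocks; the rank sequence gives block sizes [3, 1].

Assembling the blocks gives the Jordan form J above.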